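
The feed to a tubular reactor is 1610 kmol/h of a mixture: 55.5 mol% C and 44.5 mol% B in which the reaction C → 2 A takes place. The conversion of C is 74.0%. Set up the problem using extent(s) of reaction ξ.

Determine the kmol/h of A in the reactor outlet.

C reacted = 0.74 × 893.5 = 661.2 kmol/h; ν_C = −1, so ξ = 661.2/1 = 661.2 kmol/h.
Outlet amounts (n = n₀ + ν ξ):
  C: 893.5 − 1(661.2) = 232.3
  A: 0 + 2(661.2) = 1322
  B: 716.5 (inert)

1320 kmol/h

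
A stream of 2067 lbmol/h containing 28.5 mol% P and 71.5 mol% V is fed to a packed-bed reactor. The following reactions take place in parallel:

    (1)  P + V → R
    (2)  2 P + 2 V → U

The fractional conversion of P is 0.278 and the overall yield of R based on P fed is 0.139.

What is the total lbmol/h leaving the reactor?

1860 lbmol/h

Yield of R: 1ξ₁ / 589.1 = 0.139 → ξ₁ = 81.88 lbmol/h.
Conversion of P: 1ξ₁ + 2ξ₂ = 0.278 × 589.1 = 163.8 → ξ₂ = 40.94 lbmol/h.
Outlet amounts (n = n₀ + Σ ν·ξ):
  P: 589.1 − 1(81.88) − 2(40.94) = 425.3
  V: 1478 − 1(81.88) − 2(40.94) = 1314
  R: 0 + 1(81.88) = 81.88
  U: 0 + 1(40.94) = 40.94
Total out = 425.3 + 1314 + 81.88 + 40.94 = 1862 lbmol/h.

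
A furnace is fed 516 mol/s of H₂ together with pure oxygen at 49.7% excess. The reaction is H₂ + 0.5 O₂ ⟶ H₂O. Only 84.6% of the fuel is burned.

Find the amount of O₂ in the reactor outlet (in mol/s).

168 mol/s

Stoichiometric O₂ = 0.5 × 516 = 258 mol/s; O₂ fed = 258 × 1.497 = 386.2 mol/s.
Fuel reacted = 0.846 × 516 → ξ = 436.5 mol/s.
Outlet (n = n₀ + ν ξ):
  H₂: 516 − 1(436.5) = 79.46
  O₂: 386.2 − 0.5(436.5) = 168
  H₂O: 0 + 1(436.5) = 436.5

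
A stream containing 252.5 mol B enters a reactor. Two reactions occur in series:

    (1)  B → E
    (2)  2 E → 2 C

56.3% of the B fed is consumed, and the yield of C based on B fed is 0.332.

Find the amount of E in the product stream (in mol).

58.3 mol

Conversion of B: B consumed = 1ξ₁ = 0.563 × 252.5 → ξ₁ = 142.2 mol.
Yield of C: 2ξ₂ / 252.5 = 0.332 → ξ₂ = 41.91 mol.
Outlet amounts (n = n₀ + Σ ν·ξ):
  B: 252.5 − 1(142.2) = 110.3
  E: 0 + 1(142.2) − 2(41.91) = 58.33
  C: 0 + 2(41.91) = 83.83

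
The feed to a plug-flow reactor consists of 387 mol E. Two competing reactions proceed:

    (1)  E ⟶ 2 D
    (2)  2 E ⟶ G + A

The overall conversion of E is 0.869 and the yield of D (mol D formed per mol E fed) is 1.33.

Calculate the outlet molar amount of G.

Yield of D: 2ξ₁ / 387 = 1.33 → ξ₁ = 257.4 mol.
Conversion of E: 1ξ₁ + 2ξ₂ = 0.869 × 387 = 336.3 → ξ₂ = 39.47 mol.
Outlet amounts (n = n₀ + Σ ν·ξ):
  E: 387 − 1(257.4) − 2(39.47) = 50.7
  D: 0 + 2(257.4) = 514.7
  G: 0 + 1(39.47) = 39.47
  A: 0 + 1(39.47) = 39.47

39.5 mol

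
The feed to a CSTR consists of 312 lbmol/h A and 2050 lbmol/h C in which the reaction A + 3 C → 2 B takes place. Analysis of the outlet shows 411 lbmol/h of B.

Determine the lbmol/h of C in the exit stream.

1430 lbmol/h

For B: n = n₀ + 2ξ → 411 = 0 + 2ξ, giving ξ = 205.5 lbmol/h.
Outlet amounts (n = n₀ + ν ξ):
  A: 312 − 1(205.5) = 106.5
  C: 2050 − 3(205.5) = 1434
  B: 0 + 2(205.5) = 411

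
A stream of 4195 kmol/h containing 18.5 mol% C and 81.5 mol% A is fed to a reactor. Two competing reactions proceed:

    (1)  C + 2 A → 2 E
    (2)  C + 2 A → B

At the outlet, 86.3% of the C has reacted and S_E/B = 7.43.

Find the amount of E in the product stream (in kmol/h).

Conversion of C: C consumed = 0.863 × 776.1 = 669.8 kmol/h = 1ξ₁ + 1ξ₂.
Selectivity: 2ξ₁ / (1ξ₂) = 7.43 → ξ₁ = 3.715 ξ₂.
Substitute: (1·3.715 + 1) ξ₂ = 669.8 → ξ₂ = 142 kmol/h, ξ₁ = 527.7 kmol/h.
Outlet amounts (n = n₀ + Σ ν·ξ):
  C: 776.1 − 1(527.7) − 1(142) = 106.3
  A: 3419 − 2(527.7) − 2(142) = 2079
  E: 0 + 2(527.7) = 1055
  B: 0 + 1(142) = 142

1060 kmol/h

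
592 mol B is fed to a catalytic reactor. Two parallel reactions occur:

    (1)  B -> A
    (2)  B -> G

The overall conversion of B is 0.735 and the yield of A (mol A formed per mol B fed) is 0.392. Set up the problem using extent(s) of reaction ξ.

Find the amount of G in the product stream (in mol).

203 mol

Yield of A: 1ξ₁ / 592 = 0.392 → ξ₁ = 232.1 mol.
Conversion of B: 1ξ₁ + 1ξ₂ = 0.735 × 592 = 435.1 → ξ₂ = 203.1 mol.
Outlet amounts (n = n₀ + Σ ν·ξ):
  B: 592 − 1(232.1) − 1(203.1) = 156.9
  A: 0 + 1(232.1) = 232.1
  G: 0 + 1(203.1) = 203.1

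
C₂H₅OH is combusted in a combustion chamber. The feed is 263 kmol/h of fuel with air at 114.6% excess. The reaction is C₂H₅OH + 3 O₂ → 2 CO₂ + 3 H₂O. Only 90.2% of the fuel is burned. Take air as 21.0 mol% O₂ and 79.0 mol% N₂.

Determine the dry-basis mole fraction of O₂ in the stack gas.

Stoichiometric O₂ = 3 × 263 = 789 kmol/h; O₂ fed = 789 × 2.146 = 1693 kmol/h.
N₂ fed = 1693 × 79/21 = 6370 kmol/h.
Fuel reacted = 0.902 × 263 → ξ = 237.2 kmol/h.
Outlet (n = n₀ + ν ξ):
  C₂H₅OH: 263 − 1(237.2) = 25.77
  O₂: 1693 − 3(237.2) = 981.5
  N₂: 6370 (inert)
  CO₂: 0 + 2(237.2) = 474.5
  H₂O: 0 + 3(237.2) = 711.7
Dry total = 7851 kmol/h; y_O₂ (dry) = 981.5 / 7851 = 0.125.

0.125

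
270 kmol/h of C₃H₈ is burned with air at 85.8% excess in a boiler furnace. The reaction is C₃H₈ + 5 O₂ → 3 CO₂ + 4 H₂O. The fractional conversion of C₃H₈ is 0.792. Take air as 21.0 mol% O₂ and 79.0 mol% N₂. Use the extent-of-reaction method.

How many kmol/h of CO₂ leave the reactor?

Stoichiometric O₂ = 5 × 270 = 1350 kmol/h; O₂ fed = 1350 × 1.858 = 2508 kmol/h.
N₂ fed = 2508 × 79/21 = 9436 kmol/h.
Fuel reacted = 0.792 × 270 → ξ = 213.8 kmol/h.
Outlet (n = n₀ + ν ξ):
  C₃H₈: 270 − 1(213.8) = 56.16
  O₂: 2508 − 5(213.8) = 1439
  N₂: 9436 (inert)
  CO₂: 0 + 3(213.8) = 641.5
  H₂O: 0 + 4(213.8) = 855.4

642 kmol/h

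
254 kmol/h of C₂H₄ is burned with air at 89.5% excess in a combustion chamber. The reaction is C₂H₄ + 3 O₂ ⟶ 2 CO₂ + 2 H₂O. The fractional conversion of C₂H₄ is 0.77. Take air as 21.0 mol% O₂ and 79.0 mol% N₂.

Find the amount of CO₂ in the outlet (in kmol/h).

Stoichiometric O₂ = 3 × 254 = 762 kmol/h; O₂ fed = 762 × 1.895 = 1444 kmol/h.
N₂ fed = 1444 × 79/21 = 5432 kmol/h.
Fuel reacted = 0.77 × 254 → ξ = 195.6 kmol/h.
Outlet (n = n₀ + ν ξ):
  C₂H₄: 254 − 1(195.6) = 58.42
  O₂: 1444 − 3(195.6) = 857.2
  N₂: 5432 (inert)
  CO₂: 0 + 2(195.6) = 391.2
  H₂O: 0 + 2(195.6) = 391.2

391 kmol/h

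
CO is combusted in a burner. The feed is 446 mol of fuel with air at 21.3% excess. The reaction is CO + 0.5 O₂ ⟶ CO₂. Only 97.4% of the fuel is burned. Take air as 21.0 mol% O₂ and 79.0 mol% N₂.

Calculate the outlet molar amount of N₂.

1020 mol

Stoichiometric O₂ = 0.5 × 446 = 223 mol; O₂ fed = 223 × 1.213 = 270.5 mol.
N₂ fed = 270.5 × 79/21 = 1018 mol.
Fuel reacted = 0.974 × 446 → ξ = 434.4 mol.
Outlet (n = n₀ + ν ξ):
  CO: 446 − 1(434.4) = 11.6
  O₂: 270.5 − 0.5(434.4) = 53.3
  N₂: 1018 (inert)
  CO₂: 0 + 1(434.4) = 434.4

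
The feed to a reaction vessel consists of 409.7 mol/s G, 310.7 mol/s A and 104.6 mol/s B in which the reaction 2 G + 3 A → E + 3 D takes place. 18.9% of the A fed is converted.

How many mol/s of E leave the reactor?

19.6 mol/s

A reacted = 0.189 × 310.7 = 58.72 mol/s; ν_A = −3, so ξ = 58.72/3 = 19.57 mol/s.
Outlet amounts (n = n₀ + ν ξ):
  G: 409.7 − 2(19.57) = 370.6
  A: 310.7 − 3(19.57) = 252
  E: 0 + 1(19.57) = 19.57
  D: 0 + 3(19.57) = 58.72
  B: 104.6 (inert)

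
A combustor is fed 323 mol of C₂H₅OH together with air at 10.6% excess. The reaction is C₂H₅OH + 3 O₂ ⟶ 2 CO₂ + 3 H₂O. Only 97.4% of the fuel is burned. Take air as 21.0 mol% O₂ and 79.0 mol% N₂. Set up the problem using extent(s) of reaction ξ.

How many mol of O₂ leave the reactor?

Stoichiometric O₂ = 3 × 323 = 969 mol; O₂ fed = 969 × 1.106 = 1072 mol.
N₂ fed = 1072 × 79/21 = 4032 mol.
Fuel reacted = 0.974 × 323 → ξ = 314.6 mol.
Outlet (n = n₀ + ν ξ):
  C₂H₅OH: 323 − 1(314.6) = 8.398
  O₂: 1072 − 3(314.6) = 127.9
  N₂: 4032 (inert)
  CO₂: 0 + 2(314.6) = 629.2
  H₂O: 0 + 3(314.6) = 943.8

128 mol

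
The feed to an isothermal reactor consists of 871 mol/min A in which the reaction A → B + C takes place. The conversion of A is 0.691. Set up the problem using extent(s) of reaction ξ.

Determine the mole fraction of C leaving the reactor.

A reacted = 0.691 × 871 = 601.9 mol/min; ν_A = −1, so ξ = 601.9/1 = 601.9 mol/min.
Outlet amounts (n = n₀ + ν ξ):
  A: 871 − 1(601.9) = 269.1
  B: 0 + 1(601.9) = 601.9
  C: 0 + 1(601.9) = 601.9
Total out = 1473 mol/min; y_C = 601.9 / 1473 = 0.4086.

0.409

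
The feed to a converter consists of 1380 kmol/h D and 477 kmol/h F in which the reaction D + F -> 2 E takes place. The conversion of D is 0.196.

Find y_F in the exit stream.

D reacted = 0.196 × 1380 = 270.5 kmol/h; ν_D = −1, so ξ = 270.5/1 = 270.5 kmol/h.
Outlet amounts (n = n₀ + ν ξ):
  D: 1380 − 1(270.5) = 1110
  F: 477 − 1(270.5) = 206.5
  E: 0 + 2(270.5) = 541
Total out = 1857 kmol/h; y_F = 206.5 / 1857 = 0.1112.

0.111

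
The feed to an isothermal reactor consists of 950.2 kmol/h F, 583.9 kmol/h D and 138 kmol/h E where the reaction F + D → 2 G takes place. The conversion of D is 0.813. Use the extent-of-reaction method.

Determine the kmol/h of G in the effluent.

949 kmol/h

D reacted = 0.813 × 583.9 = 474.7 kmol/h; ν_D = −1, so ξ = 474.7/1 = 474.7 kmol/h.
Outlet amounts (n = n₀ + ν ξ):
  F: 950.2 − 1(474.7) = 475.5
  D: 583.9 − 1(474.7) = 109.2
  G: 0 + 2(474.7) = 949.4
  E: 138 (inert)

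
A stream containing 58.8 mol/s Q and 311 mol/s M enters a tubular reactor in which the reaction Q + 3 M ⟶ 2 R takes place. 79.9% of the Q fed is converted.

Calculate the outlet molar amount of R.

Q reacted = 0.799 × 58.8 = 46.98 mol/s; ν_Q = −1, so ξ = 46.98/1 = 46.98 mol/s.
Outlet amounts (n = n₀ + ν ξ):
  Q: 58.8 − 1(46.98) = 11.82
  M: 311 − 3(46.98) = 170.1
  R: 0 + 2(46.98) = 93.96

94 mol/s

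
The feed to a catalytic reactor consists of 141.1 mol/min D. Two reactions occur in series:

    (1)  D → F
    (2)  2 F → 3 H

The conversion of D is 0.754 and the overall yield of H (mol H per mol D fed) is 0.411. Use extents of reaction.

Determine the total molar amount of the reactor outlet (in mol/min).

160 mol/min

Conversion of D: D consumed = 1ξ₁ = 0.754 × 141.1 → ξ₁ = 106.4 mol/min.
Yield of H: 3ξ₂ / 141.1 = 0.411 → ξ₂ = 19.33 mol/min.
Outlet amounts (n = n₀ + Σ ν·ξ):
  D: 141.1 − 1(106.4) = 34.71
  F: 0 + 1(106.4) − 2(19.33) = 67.73
  H: 0 + 3(19.33) = 57.99
Total out = 34.71 + 67.73 + 57.99 = 160.4 mol/min.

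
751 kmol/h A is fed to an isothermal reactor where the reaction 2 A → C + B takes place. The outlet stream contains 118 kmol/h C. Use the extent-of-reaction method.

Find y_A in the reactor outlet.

For C: n = n₀ + 1ξ → 118 = 0 + 1ξ, giving ξ = 118 kmol/h.
Outlet amounts (n = n₀ + ν ξ):
  A: 751 − 2(118) = 515
  C: 0 + 1(118) = 118
  B: 0 + 1(118) = 118
Total out = 751 kmol/h; y_A = 515 / 751 = 0.6858.

0.686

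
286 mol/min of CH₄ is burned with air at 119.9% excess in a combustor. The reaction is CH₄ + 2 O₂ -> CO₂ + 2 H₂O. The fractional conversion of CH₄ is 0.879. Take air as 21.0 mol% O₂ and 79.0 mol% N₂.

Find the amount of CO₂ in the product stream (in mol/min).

251 mol/min

Stoichiometric O₂ = 2 × 286 = 572 mol/min; O₂ fed = 572 × 2.199 = 1258 mol/min.
N₂ fed = 1258 × 79/21 = 4732 mol/min.
Fuel reacted = 0.879 × 286 → ξ = 251.4 mol/min.
Outlet (n = n₀ + ν ξ):
  CH₄: 286 − 1(251.4) = 34.61
  O₂: 1258 − 2(251.4) = 755
  N₂: 4732 (inert)
  CO₂: 0 + 1(251.4) = 251.4
  H₂O: 0 + 2(251.4) = 502.8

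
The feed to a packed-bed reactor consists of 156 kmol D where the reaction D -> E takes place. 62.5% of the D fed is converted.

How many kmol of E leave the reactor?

97.5 kmol

D reacted = 0.625 × 156 = 97.5 kmol; ν_D = −1, so ξ = 97.5/1 = 97.5 kmol.
Outlet amounts (n = n₀ + ν ξ):
  D: 156 − 1(97.5) = 58.5
  E: 0 + 1(97.5) = 97.5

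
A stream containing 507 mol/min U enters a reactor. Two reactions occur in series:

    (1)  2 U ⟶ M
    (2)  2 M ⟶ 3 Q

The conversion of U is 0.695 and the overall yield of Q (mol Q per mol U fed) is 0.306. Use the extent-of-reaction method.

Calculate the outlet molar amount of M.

Conversion of U: U consumed = 2ξ₁ = 0.695 × 507 → ξ₁ = 176.2 mol/min.
Yield of Q: 3ξ₂ / 507 = 0.306 → ξ₂ = 51.71 mol/min.
Outlet amounts (n = n₀ + Σ ν·ξ):
  U: 507 − 2(176.2) = 154.6
  M: 0 + 1(176.2) − 2(51.71) = 72.75
  Q: 0 + 3(51.71) = 155.1

72.8 mol/min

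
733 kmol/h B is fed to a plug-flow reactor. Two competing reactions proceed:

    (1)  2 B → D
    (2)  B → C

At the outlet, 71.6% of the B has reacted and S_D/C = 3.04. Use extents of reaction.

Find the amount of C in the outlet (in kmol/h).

74.1 kmol/h

Conversion of B: B consumed = 0.716 × 733 = 524.8 kmol/h = 2ξ₁ + 1ξ₂.
Selectivity: 1ξ₁ / (1ξ₂) = 3.04 → ξ₁ = 3.04 ξ₂.
Substitute: (2·3.04 + 1) ξ₂ = 524.8 → ξ₂ = 74.13 kmol/h, ξ₁ = 225.3 kmol/h.
Outlet amounts (n = n₀ + Σ ν·ξ):
  B: 733 − 2(225.3) − 1(74.13) = 208.2
  D: 0 + 1(225.3) = 225.3
  C: 0 + 1(74.13) = 74.13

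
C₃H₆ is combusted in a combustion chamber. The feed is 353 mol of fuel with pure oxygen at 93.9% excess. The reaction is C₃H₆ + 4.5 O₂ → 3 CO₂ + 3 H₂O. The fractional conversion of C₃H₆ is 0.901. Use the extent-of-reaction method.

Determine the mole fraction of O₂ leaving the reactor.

0.459

Stoichiometric O₂ = 4.5 × 353 = 1588 mol; O₂ fed = 1588 × 1.939 = 3080 mol.
Fuel reacted = 0.901 × 353 → ξ = 318.1 mol.
Outlet (n = n₀ + ν ξ):
  C₃H₆: 353 − 1(318.1) = 34.95
  O₂: 3080 − 4.5(318.1) = 1649
  CO₂: 0 + 3(318.1) = 954.2
  H₂O: 0 + 3(318.1) = 954.2
Total out = 3592 mol; y_O₂ = 1649 / 3592 = 0.459.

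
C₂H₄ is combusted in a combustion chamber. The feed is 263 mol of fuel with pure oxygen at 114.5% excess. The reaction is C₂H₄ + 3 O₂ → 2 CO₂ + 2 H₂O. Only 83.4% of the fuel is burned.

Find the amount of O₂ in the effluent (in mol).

Stoichiometric O₂ = 3 × 263 = 789 mol; O₂ fed = 789 × 2.145 = 1692 mol.
Fuel reacted = 0.834 × 263 → ξ = 219.3 mol.
Outlet (n = n₀ + ν ξ):
  C₂H₄: 263 − 1(219.3) = 43.66
  O₂: 1692 − 3(219.3) = 1034
  CO₂: 0 + 2(219.3) = 438.7
  H₂O: 0 + 2(219.3) = 438.7

1030 mol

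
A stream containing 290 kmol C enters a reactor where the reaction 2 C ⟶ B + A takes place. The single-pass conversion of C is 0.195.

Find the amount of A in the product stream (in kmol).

28.3 kmol

C reacted = 0.195 × 290 = 56.55 kmol; ν_C = −2, so ξ = 56.55/2 = 28.28 kmol.
Outlet amounts (n = n₀ + ν ξ):
  C: 290 − 2(28.28) = 233.4
  B: 0 + 1(28.28) = 28.28
  A: 0 + 1(28.28) = 28.28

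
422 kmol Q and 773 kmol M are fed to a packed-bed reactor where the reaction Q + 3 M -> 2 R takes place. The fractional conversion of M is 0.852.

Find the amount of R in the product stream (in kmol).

M reacted = 0.852 × 773 = 658.6 kmol; ν_M = −3, so ξ = 658.6/3 = 219.5 kmol.
Outlet amounts (n = n₀ + ν ξ):
  Q: 422 − 1(219.5) = 202.5
  M: 773 − 3(219.5) = 114.4
  R: 0 + 2(219.5) = 439.1

439 kmol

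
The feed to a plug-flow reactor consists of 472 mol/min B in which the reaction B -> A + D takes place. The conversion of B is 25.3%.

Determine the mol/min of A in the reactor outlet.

B reacted = 0.253 × 472 = 119.4 mol/min; ν_B = −1, so ξ = 119.4/1 = 119.4 mol/min.
Outlet amounts (n = n₀ + ν ξ):
  B: 472 − 1(119.4) = 352.6
  A: 0 + 1(119.4) = 119.4
  D: 0 + 1(119.4) = 119.4

119 mol/min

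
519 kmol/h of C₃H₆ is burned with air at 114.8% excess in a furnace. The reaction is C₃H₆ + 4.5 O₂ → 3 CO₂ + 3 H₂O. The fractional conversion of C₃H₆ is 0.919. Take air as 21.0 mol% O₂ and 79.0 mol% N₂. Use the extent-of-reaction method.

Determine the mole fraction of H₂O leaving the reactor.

Stoichiometric O₂ = 4.5 × 519 = 2336 kmol/h; O₂ fed = 2336 × 2.148 = 5017 kmol/h.
N₂ fed = 5017 × 79/21 = 18870 kmol/h.
Fuel reacted = 0.919 × 519 → ξ = 477 kmol/h.
Outlet (n = n₀ + ν ξ):
  C₃H₆: 519 − 1(477) = 42.04
  O₂: 5017 − 4.5(477) = 2870
  N₂: 18870 (inert)
  CO₂: 0 + 3(477) = 1431
  H₂O: 0 + 3(477) = 1431
Total out = 24650 kmol/h; y_H₂O = 1431 / 24650 = 0.05806.

0.0581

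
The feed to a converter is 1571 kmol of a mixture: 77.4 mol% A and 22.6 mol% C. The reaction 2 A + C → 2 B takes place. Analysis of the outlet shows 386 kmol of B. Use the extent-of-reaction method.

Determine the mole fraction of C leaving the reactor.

For B: n = n₀ + 2ξ → 386 = 0 + 2ξ, giving ξ = 193 kmol.
Outlet amounts (n = n₀ + ν ξ):
  A: 1216 − 2(193) = 830
  C: 355 − 1(193) = 162
  B: 0 + 2(193) = 386
Total out = 1378 kmol; y_C = 162 / 1378 = 0.1176.

0.118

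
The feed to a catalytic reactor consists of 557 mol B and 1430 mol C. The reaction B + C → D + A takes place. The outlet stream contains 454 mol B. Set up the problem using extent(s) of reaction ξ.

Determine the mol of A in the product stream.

103 mol

For B: n = n₀ − 1ξ → 454 = 557 − 1ξ, giving ξ = 103 mol.
Outlet amounts (n = n₀ + ν ξ):
  B: 557 − 1(103) = 454
  C: 1430 − 1(103) = 1327
  D: 0 + 1(103) = 103
  A: 0 + 1(103) = 103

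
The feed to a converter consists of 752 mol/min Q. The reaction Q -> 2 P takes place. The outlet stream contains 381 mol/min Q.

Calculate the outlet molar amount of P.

For Q: n = n₀ − 1ξ → 381 = 752 − 1ξ, giving ξ = 371 mol/min.
Outlet amounts (n = n₀ + ν ξ):
  Q: 752 − 1(371) = 381
  P: 0 + 2(371) = 742

742 mol/min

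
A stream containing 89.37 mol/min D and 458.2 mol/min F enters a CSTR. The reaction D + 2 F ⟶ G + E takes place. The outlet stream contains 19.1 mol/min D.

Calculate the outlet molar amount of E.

For D: n = n₀ − 1ξ → 19.1 = 89.37 − 1ξ, giving ξ = 70.27 mol/min.
Outlet amounts (n = n₀ + ν ξ):
  D: 89.37 − 1(70.27) = 19.1
  F: 458.2 − 2(70.27) = 317.7
  G: 0 + 1(70.27) = 70.27
  E: 0 + 1(70.27) = 70.27

70.3 mol/min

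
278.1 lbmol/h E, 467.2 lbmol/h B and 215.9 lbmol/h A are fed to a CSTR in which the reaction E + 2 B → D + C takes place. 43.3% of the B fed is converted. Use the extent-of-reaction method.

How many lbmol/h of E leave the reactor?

B reacted = 0.433 × 467.2 = 202.3 lbmol/h; ν_B = −2, so ξ = 202.3/2 = 101.1 lbmol/h.
Outlet amounts (n = n₀ + ν ξ):
  E: 278.1 − 1(101.1) = 177
  B: 467.2 − 2(101.1) = 264.9
  D: 0 + 1(101.1) = 101.1
  C: 0 + 1(101.1) = 101.1
  A: 215.9 (inert)

177 lbmol/h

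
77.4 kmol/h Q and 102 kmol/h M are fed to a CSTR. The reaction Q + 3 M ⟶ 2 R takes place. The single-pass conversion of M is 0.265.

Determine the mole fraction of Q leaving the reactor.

0.424

M reacted = 0.265 × 102 = 27.03 kmol/h; ν_M = −3, so ξ = 27.03/3 = 9.01 kmol/h.
Outlet amounts (n = n₀ + ν ξ):
  Q: 77.4 − 1(9.01) = 68.39
  M: 102 − 3(9.01) = 74.97
  R: 0 + 2(9.01) = 18.02
Total out = 161.4 kmol/h; y_Q = 68.39 / 161.4 = 0.4238.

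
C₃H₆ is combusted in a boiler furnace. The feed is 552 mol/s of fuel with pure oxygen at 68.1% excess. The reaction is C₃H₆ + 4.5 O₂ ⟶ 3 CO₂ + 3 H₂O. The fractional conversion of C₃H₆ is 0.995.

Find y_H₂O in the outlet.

0.329

Stoichiometric O₂ = 4.5 × 552 = 2484 mol/s; O₂ fed = 2484 × 1.681 = 4176 mol/s.
Fuel reacted = 0.995 × 552 → ξ = 549.2 mol/s.
Outlet (n = n₀ + ν ξ):
  C₃H₆: 552 − 1(549.2) = 2.76
  O₂: 4176 − 4.5(549.2) = 1704
  CO₂: 0 + 3(549.2) = 1648
  H₂O: 0 + 3(549.2) = 1648
Total out = 5002 mol/s; y_H₂O = 1648 / 5002 = 0.3294.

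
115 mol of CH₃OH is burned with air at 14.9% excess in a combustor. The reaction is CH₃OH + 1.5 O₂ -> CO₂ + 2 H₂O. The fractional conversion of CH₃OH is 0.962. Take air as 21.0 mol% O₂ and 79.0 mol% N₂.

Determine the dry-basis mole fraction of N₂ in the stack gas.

0.835

Stoichiometric O₂ = 1.5 × 115 = 172.5 mol; O₂ fed = 172.5 × 1.149 = 198.2 mol.
N₂ fed = 198.2 × 79/21 = 745.6 mol.
Fuel reacted = 0.962 × 115 → ξ = 110.6 mol.
Outlet (n = n₀ + ν ξ):
  CH₃OH: 115 − 1(110.6) = 4.37
  O₂: 198.2 − 1.5(110.6) = 32.26
  N₂: 745.6 (inert)
  CO₂: 0 + 1(110.6) = 110.6
  H₂O: 0 + 2(110.6) = 221.3
Dry total = 892.9 mol; y_N₂ (dry) = 745.6 / 892.9 = 0.8351.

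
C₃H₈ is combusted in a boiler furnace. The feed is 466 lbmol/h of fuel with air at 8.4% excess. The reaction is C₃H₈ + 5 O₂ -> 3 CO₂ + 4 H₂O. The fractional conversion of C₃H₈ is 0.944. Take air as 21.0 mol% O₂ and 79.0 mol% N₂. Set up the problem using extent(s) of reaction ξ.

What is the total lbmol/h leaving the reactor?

Stoichiometric O₂ = 5 × 466 = 2330 lbmol/h; O₂ fed = 2330 × 1.084 = 2526 lbmol/h.
N₂ fed = 2526 × 79/21 = 9502 lbmol/h.
Fuel reacted = 0.944 × 466 → ξ = 439.9 lbmol/h.
Outlet (n = n₀ + ν ξ):
  C₃H₈: 466 − 1(439.9) = 26.1
  O₂: 2526 − 5(439.9) = 326.2
  N₂: 9502 (inert)
  CO₂: 0 + 3(439.9) = 1320
  H₂O: 0 + 4(439.9) = 1760
Total out = 26.1 + 326.2 + 9502 + 1320 + 1760 = 12930 lbmol/h.

12900 lbmol/h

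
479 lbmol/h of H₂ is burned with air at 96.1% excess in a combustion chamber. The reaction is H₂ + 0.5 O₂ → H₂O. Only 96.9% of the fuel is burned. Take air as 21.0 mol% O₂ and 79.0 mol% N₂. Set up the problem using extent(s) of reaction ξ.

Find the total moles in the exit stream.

2480 lbmol/h

Stoichiometric O₂ = 0.5 × 479 = 239.5 lbmol/h; O₂ fed = 239.5 × 1.961 = 469.7 lbmol/h.
N₂ fed = 469.7 × 79/21 = 1767 lbmol/h.
Fuel reacted = 0.969 × 479 → ξ = 464.2 lbmol/h.
Outlet (n = n₀ + ν ξ):
  H₂: 479 − 1(464.2) = 14.85
  O₂: 469.7 − 0.5(464.2) = 237.6
  N₂: 1767 (inert)
  H₂O: 0 + 1(464.2) = 464.2
Total out = 14.85 + 237.6 + 1767 + 464.2 = 2483 lbmol/h.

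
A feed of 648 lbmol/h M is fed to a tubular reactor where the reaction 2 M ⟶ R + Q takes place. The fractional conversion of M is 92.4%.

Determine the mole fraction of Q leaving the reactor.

0.462

M reacted = 0.924 × 648 = 598.8 lbmol/h; ν_M = −2, so ξ = 598.8/2 = 299.4 lbmol/h.
Outlet amounts (n = n₀ + ν ξ):
  M: 648 − 2(299.4) = 49.25
  R: 0 + 1(299.4) = 299.4
  Q: 0 + 1(299.4) = 299.4
Total out = 648 lbmol/h; y_Q = 299.4 / 648 = 0.462.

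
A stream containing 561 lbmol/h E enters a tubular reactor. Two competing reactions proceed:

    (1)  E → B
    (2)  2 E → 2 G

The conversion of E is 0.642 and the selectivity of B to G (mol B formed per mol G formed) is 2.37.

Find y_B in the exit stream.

Conversion of E: E consumed = 0.642 × 561 = 360.2 lbmol/h = 1ξ₁ + 2ξ₂.
Selectivity: 1ξ₁ / (2ξ₂) = 2.37 → ξ₁ = 4.74 ξ₂.
Substitute: (1·4.74 + 2) ξ₂ = 360.2 → ξ₂ = 53.44 lbmol/h, ξ₁ = 253.3 lbmol/h.
Outlet amounts (n = n₀ + Σ ν·ξ):
  E: 561 − 1(253.3) − 2(53.44) = 200.8
  B: 0 + 1(253.3) = 253.3
  G: 0 + 2(53.44) = 106.9
Total out = 561 lbmol/h; y_B = 253.3 / 561 = 0.4515.

0.451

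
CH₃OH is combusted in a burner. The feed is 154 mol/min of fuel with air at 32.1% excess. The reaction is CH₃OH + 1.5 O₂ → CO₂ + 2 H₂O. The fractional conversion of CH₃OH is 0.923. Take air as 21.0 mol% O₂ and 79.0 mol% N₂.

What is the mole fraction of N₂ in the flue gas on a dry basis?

0.824

Stoichiometric O₂ = 1.5 × 154 = 231 mol/min; O₂ fed = 231 × 1.321 = 305.2 mol/min.
N₂ fed = 305.2 × 79/21 = 1148 mol/min.
Fuel reacted = 0.923 × 154 → ξ = 142.1 mol/min.
Outlet (n = n₀ + ν ξ):
  CH₃OH: 154 − 1(142.1) = 11.86
  O₂: 305.2 − 1.5(142.1) = 91.94
  N₂: 1148 (inert)
  CO₂: 0 + 1(142.1) = 142.1
  H₂O: 0 + 2(142.1) = 284.3
Dry total = 1394 mol/min; y_N₂ (dry) = 1148 / 1394 = 0.8236.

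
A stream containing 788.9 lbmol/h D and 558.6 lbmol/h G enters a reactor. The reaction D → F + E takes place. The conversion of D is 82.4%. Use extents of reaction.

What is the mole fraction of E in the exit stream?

0.325

D reacted = 0.824 × 788.9 = 650.1 lbmol/h; ν_D = −1, so ξ = 650.1/1 = 650.1 lbmol/h.
Outlet amounts (n = n₀ + ν ξ):
  D: 788.9 − 1(650.1) = 138.8
  F: 0 + 1(650.1) = 650.1
  E: 0 + 1(650.1) = 650.1
  G: 558.6 (inert)
Total out = 1998 lbmol/h; y_E = 650.1 / 1998 = 0.3254.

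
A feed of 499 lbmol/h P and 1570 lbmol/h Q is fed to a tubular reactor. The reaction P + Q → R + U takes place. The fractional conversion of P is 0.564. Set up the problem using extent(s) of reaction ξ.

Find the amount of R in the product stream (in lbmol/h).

281 lbmol/h

P reacted = 0.564 × 499 = 281.4 lbmol/h; ν_P = −1, so ξ = 281.4/1 = 281.4 lbmol/h.
Outlet amounts (n = n₀ + ν ξ):
  P: 499 − 1(281.4) = 217.6
  Q: 1570 − 1(281.4) = 1289
  R: 0 + 1(281.4) = 281.4
  U: 0 + 1(281.4) = 281.4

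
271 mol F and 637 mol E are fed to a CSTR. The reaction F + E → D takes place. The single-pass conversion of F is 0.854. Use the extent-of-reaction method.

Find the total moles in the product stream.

F reacted = 0.854 × 271 = 231.4 mol; ν_F = −1, so ξ = 231.4/1 = 231.4 mol.
Outlet amounts (n = n₀ + ν ξ):
  F: 271 − 1(231.4) = 39.57
  E: 637 − 1(231.4) = 405.6
  D: 0 + 1(231.4) = 231.4
Total out = 39.57 + 405.6 + 231.4 = 676.6 mol.

677 mol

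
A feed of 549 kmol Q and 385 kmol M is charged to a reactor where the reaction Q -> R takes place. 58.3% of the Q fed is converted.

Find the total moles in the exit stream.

Q reacted = 0.583 × 549 = 320.1 kmol; ν_Q = −1, so ξ = 320.1/1 = 320.1 kmol.
Outlet amounts (n = n₀ + ν ξ):
  Q: 549 − 1(320.1) = 228.9
  R: 0 + 1(320.1) = 320.1
  M: 385 (inert)
Total out = 228.9 + 320.1 + 385 = 934 kmol.

934 kmol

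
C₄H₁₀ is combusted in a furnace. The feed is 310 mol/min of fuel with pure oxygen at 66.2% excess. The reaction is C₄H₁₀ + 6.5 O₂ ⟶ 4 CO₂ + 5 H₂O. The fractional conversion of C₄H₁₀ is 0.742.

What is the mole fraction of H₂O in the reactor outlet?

0.287

Stoichiometric O₂ = 6.5 × 310 = 2015 mol/min; O₂ fed = 2015 × 1.662 = 3349 mol/min.
Fuel reacted = 0.742 × 310 → ξ = 230 mol/min.
Outlet (n = n₀ + ν ξ):
  C₄H₁₀: 310 − 1(230) = 79.98
  O₂: 3349 − 6.5(230) = 1854
  CO₂: 0 + 4(230) = 920.1
  H₂O: 0 + 5(230) = 1150
Total out = 4004 mol/min; y_H₂O = 1150 / 4004 = 0.2872.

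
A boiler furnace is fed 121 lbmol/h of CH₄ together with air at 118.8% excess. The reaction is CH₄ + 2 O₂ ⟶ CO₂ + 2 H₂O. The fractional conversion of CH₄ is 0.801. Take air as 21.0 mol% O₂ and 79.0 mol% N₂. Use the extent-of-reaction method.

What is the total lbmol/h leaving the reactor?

Stoichiometric O₂ = 2 × 121 = 242 lbmol/h; O₂ fed = 242 × 2.188 = 529.5 lbmol/h.
N₂ fed = 529.5 × 79/21 = 1992 lbmol/h.
Fuel reacted = 0.801 × 121 → ξ = 96.92 lbmol/h.
Outlet (n = n₀ + ν ξ):
  CH₄: 121 − 1(96.92) = 24.08
  O₂: 529.5 − 2(96.92) = 335.7
  N₂: 1992 (inert)
  CO₂: 0 + 1(96.92) = 96.92
  H₂O: 0 + 2(96.92) = 193.8
Total out = 24.08 + 335.7 + 1992 + 96.92 + 193.8 = 2642 lbmol/h.

2640 lbmol/h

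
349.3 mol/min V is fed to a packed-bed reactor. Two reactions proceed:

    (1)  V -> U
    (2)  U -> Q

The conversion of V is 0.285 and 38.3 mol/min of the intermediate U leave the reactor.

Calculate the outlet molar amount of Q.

61.3 mol/min

Conversion of V: V consumed = 1ξ₁ = 0.285 × 349.3 → ξ₁ = 99.55 mol/min.
U balance: n_U = 0 + 1ξ₁ − 1ξ₂ = 38.3 → ξ₂ = (1·99.55 − 38.3)/1 = 61.25 mol/min.
Outlet amounts (n = n₀ + Σ ν·ξ):
  V: 349.3 − 1(99.55) = 249.7
  U: 0 + 1(99.55) − 1(61.25) = 38.3
  Q: 0 + 1(61.25) = 61.25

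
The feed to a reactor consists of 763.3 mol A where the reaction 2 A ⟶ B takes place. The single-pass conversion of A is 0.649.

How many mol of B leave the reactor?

248 mol

A reacted = 0.649 × 763.3 = 495.4 mol; ν_A = −2, so ξ = 495.4/2 = 247.7 mol.
Outlet amounts (n = n₀ + ν ξ):
  A: 763.3 − 2(247.7) = 267.9
  B: 0 + 1(247.7) = 247.7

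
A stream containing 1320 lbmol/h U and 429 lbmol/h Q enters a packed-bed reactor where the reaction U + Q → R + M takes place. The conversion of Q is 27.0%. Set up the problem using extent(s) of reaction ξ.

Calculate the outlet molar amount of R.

116 lbmol/h

Q reacted = 0.27 × 429 = 115.8 lbmol/h; ν_Q = −1, so ξ = 115.8/1 = 115.8 lbmol/h.
Outlet amounts (n = n₀ + ν ξ):
  U: 1320 − 1(115.8) = 1204
  Q: 429 − 1(115.8) = 313.2
  R: 0 + 1(115.8) = 115.8
  M: 0 + 1(115.8) = 115.8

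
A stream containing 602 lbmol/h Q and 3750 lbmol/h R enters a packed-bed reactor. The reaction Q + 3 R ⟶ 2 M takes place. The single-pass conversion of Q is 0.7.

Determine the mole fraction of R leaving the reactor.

Q reacted = 0.7 × 602 = 421.4 lbmol/h; ν_Q = −1, so ξ = 421.4/1 = 421.4 lbmol/h.
Outlet amounts (n = n₀ + ν ξ):
  Q: 602 − 1(421.4) = 180.6
  R: 3750 − 3(421.4) = 2486
  M: 0 + 2(421.4) = 842.8
Total out = 3509 lbmol/h; y_R = 2486 / 3509 = 0.7084.

0.708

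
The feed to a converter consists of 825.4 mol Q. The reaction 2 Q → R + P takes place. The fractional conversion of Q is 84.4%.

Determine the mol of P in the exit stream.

348 mol

Q reacted = 0.844 × 825.4 = 696.6 mol; ν_Q = −2, so ξ = 696.6/2 = 348.3 mol.
Outlet amounts (n = n₀ + ν ξ):
  Q: 825.4 − 2(348.3) = 128.8
  R: 0 + 1(348.3) = 348.3
  P: 0 + 1(348.3) = 348.3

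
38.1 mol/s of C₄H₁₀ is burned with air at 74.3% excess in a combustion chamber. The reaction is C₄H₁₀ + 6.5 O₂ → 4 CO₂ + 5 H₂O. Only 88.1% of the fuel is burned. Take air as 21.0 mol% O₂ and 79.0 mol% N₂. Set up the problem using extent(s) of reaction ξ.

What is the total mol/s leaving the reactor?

Stoichiometric O₂ = 6.5 × 38.1 = 247.7 mol/s; O₂ fed = 247.7 × 1.743 = 431.7 mol/s.
N₂ fed = 431.7 × 79/21 = 1624 mol/s.
Fuel reacted = 0.881 × 38.1 → ξ = 33.57 mol/s.
Outlet (n = n₀ + ν ξ):
  C₄H₁₀: 38.1 − 1(33.57) = 4.534
  O₂: 431.7 − 6.5(33.57) = 213.5
  N₂: 1624 (inert)
  CO₂: 0 + 4(33.57) = 134.3
  H₂O: 0 + 5(33.57) = 167.8
Total out = 4.534 + 213.5 + 1624 + 134.3 + 167.8 = 2144 mol/s.

2140 mol/s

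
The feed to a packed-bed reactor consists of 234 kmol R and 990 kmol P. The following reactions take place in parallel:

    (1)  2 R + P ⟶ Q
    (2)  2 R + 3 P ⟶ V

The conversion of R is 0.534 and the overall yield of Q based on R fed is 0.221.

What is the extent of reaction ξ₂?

ξ₂ = 10.8 kmol

Yield of Q: 1ξ₁ / 234 = 0.221 → ξ₁ = 51.71 kmol.
Conversion of R: 2ξ₁ + 2ξ₂ = 0.534 × 234 = 125 → ξ₂ = 10.76 kmol.
Outlet amounts (n = n₀ + Σ ν·ξ):
  R: 234 − 2(51.71) − 2(10.76) = 109
  P: 990 − 1(51.71) − 3(10.76) = 906
  Q: 0 + 1(51.71) = 51.71
  V: 0 + 1(10.76) = 10.76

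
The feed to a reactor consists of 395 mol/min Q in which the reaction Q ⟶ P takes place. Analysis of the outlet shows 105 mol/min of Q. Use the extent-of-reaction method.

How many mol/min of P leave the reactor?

290 mol/min

For Q: n = n₀ − 1ξ → 105 = 395 − 1ξ, giving ξ = 290 mol/min.
Outlet amounts (n = n₀ + ν ξ):
  Q: 395 − 1(290) = 105
  P: 0 + 1(290) = 290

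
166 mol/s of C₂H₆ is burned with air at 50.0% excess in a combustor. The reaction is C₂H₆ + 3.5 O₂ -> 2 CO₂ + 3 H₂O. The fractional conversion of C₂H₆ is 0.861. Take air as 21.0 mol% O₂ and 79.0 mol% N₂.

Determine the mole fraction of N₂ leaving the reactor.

0.747

Stoichiometric O₂ = 3.5 × 166 = 581 mol/s; O₂ fed = 581 × 1.500 = 871.5 mol/s.
N₂ fed = 871.5 × 79/21 = 3278 mol/s.
Fuel reacted = 0.861 × 166 → ξ = 142.9 mol/s.
Outlet (n = n₀ + ν ξ):
  C₂H₆: 166 − 1(142.9) = 23.07
  O₂: 871.5 − 3.5(142.9) = 371.3
  N₂: 3278 (inert)
  CO₂: 0 + 2(142.9) = 285.9
  H₂O: 0 + 3(142.9) = 428.8
Total out = 4387 mol/s; y_N₂ = 3278 / 4387 = 0.7472.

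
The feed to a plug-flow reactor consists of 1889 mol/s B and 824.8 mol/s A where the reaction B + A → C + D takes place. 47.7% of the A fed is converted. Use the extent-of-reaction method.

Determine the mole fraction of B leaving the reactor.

A reacted = 0.477 × 824.8 = 393.4 mol/s; ν_A = −1, so ξ = 393.4/1 = 393.4 mol/s.
Outlet amounts (n = n₀ + ν ξ):
  B: 1889 − 1(393.4) = 1496
  A: 824.8 − 1(393.4) = 431.4
  C: 0 + 1(393.4) = 393.4
  D: 0 + 1(393.4) = 393.4
Total out = 2714 mol/s; y_B = 1496 / 2714 = 0.5511.

0.551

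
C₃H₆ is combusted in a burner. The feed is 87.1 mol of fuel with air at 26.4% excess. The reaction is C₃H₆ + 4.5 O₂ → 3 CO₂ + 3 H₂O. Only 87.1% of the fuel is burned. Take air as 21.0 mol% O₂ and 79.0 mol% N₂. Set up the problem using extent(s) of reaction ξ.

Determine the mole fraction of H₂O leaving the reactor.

Stoichiometric O₂ = 4.5 × 87.1 = 391.9 mol; O₂ fed = 391.9 × 1.264 = 495.4 mol.
N₂ fed = 495.4 × 79/21 = 1864 mol.
Fuel reacted = 0.871 × 87.1 → ξ = 75.86 mol.
Outlet (n = n₀ + ν ξ):
  C₃H₆: 87.1 − 1(75.86) = 11.24
  O₂: 495.4 − 4.5(75.86) = 154
  N₂: 1864 (inert)
  CO₂: 0 + 3(75.86) = 227.6
  H₂O: 0 + 3(75.86) = 227.6
Total out = 2484 mol; y_H₂O = 227.6 / 2484 = 0.09162.

0.0916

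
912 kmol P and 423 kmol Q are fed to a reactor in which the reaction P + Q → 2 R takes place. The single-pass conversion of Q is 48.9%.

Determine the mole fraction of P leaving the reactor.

0.528

Q reacted = 0.489 × 423 = 206.8 kmol; ν_Q = −1, so ξ = 206.8/1 = 206.8 kmol.
Outlet amounts (n = n₀ + ν ξ):
  P: 912 − 1(206.8) = 705.2
  Q: 423 − 1(206.8) = 216.2
  R: 0 + 2(206.8) = 413.7
Total out = 1335 kmol; y_P = 705.2 / 1335 = 0.5282.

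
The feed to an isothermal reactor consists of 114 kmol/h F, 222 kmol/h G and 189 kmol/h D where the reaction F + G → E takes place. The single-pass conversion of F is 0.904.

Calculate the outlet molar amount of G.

F reacted = 0.904 × 114 = 103.1 kmol/h; ν_F = −1, so ξ = 103.1/1 = 103.1 kmol/h.
Outlet amounts (n = n₀ + ν ξ):
  F: 114 − 1(103.1) = 10.94
  G: 222 − 1(103.1) = 118.9
  E: 0 + 1(103.1) = 103.1
  D: 189 (inert)

119 kmol/h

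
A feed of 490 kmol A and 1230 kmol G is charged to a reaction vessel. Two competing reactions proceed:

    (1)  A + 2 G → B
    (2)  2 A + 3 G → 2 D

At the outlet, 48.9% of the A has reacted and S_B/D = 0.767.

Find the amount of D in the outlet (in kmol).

136 kmol

Conversion of A: A consumed = 0.489 × 490 = 239.6 kmol = 1ξ₁ + 2ξ₂.
Selectivity: 1ξ₁ / (2ξ₂) = 0.767 → ξ₁ = 1.534 ξ₂.
Substitute: (1·1.534 + 2) ξ₂ = 239.6 → ξ₂ = 67.8 kmol, ξ₁ = 104 kmol.
Outlet amounts (n = n₀ + Σ ν·ξ):
  A: 490 − 1(104) − 2(67.8) = 250.4
  G: 1230 − 2(104) − 3(67.8) = 818.6
  B: 0 + 1(104) = 104
  D: 0 + 2(67.8) = 135.6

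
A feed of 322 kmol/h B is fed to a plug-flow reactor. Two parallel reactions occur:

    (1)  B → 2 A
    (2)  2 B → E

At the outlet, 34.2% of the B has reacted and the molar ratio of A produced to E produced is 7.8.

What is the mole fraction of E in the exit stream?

0.0496

Conversion of B: B consumed = 0.342 × 322 = 110.1 kmol/h = 1ξ₁ + 2ξ₂.
Selectivity: 2ξ₁ / (1ξ₂) = 7.8 → ξ₁ = 3.9 ξ₂.
Substitute: (1·3.9 + 2) ξ₂ = 110.1 → ξ₂ = 18.67 kmol/h, ξ₁ = 72.79 kmol/h.
Outlet amounts (n = n₀ + Σ ν·ξ):
  B: 322 − 1(72.79) − 2(18.67) = 211.9
  A: 0 + 2(72.79) = 145.6
  E: 0 + 1(18.67) = 18.67
Total out = 376.1 kmol/h; y_E = 18.67 / 376.1 = 0.04962.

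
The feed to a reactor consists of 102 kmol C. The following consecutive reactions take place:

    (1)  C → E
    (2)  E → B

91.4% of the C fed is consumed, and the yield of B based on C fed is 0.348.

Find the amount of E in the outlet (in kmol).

57.7 kmol

Conversion of C: C consumed = 1ξ₁ = 0.914 × 102 → ξ₁ = 93.23 kmol.
Yield of B: 1ξ₂ / 102 = 0.348 → ξ₂ = 35.5 kmol.
Outlet amounts (n = n₀ + Σ ν·ξ):
  C: 102 − 1(93.23) = 8.772
  E: 0 + 1(93.23) − 1(35.5) = 57.73
  B: 0 + 1(35.5) = 35.5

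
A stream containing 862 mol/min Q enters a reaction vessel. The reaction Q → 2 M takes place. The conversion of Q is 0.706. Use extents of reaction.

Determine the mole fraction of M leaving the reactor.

0.828

Q reacted = 0.706 × 862 = 608.6 mol/min; ν_Q = −1, so ξ = 608.6/1 = 608.6 mol/min.
Outlet amounts (n = n₀ + ν ξ):
  Q: 862 − 1(608.6) = 253.4
  M: 0 + 2(608.6) = 1217
Total out = 1471 mol/min; y_M = 1217 / 1471 = 0.8277.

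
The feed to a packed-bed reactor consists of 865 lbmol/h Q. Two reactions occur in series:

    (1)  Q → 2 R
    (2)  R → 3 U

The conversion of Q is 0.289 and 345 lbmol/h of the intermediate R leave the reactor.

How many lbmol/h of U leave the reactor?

465 lbmol/h

Conversion of Q: Q consumed = 1ξ₁ = 0.289 × 865 → ξ₁ = 250 lbmol/h.
R balance: n_R = 0 + 2ξ₁ − 1ξ₂ = 345 → ξ₂ = (2·250 − 345)/1 = 155 lbmol/h.
Outlet amounts (n = n₀ + Σ ν·ξ):
  Q: 865 − 1(250) = 615
  R: 0 + 2(250) − 1(155) = 345
  U: 0 + 3(155) = 464.9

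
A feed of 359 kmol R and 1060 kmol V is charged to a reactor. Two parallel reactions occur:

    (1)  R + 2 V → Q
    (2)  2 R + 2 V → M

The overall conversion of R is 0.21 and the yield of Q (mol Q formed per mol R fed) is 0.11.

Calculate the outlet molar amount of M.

17.9 kmol

Yield of Q: 1ξ₁ / 359 = 0.11 → ξ₁ = 39.49 kmol.
Conversion of R: 1ξ₁ + 2ξ₂ = 0.21 × 359 = 75.39 → ξ₂ = 17.95 kmol.
Outlet amounts (n = n₀ + Σ ν·ξ):
  R: 359 − 1(39.49) − 2(17.95) = 283.6
  V: 1060 − 2(39.49) − 2(17.95) = 945.1
  Q: 0 + 1(39.49) = 39.49
  M: 0 + 1(17.95) = 17.95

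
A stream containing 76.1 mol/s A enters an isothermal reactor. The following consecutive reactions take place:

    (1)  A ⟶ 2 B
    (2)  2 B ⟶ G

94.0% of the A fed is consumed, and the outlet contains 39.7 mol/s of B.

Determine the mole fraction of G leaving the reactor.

Conversion of A: A consumed = 1ξ₁ = 0.94 × 76.1 → ξ₁ = 71.53 mol/s.
B balance: n_B = 0 + 2ξ₁ − 2ξ₂ = 39.7 → ξ₂ = (2·71.53 − 39.7)/2 = 51.68 mol/s.
Outlet amounts (n = n₀ + Σ ν·ξ):
  A: 76.1 − 1(71.53) = 4.566
  B: 0 + 2(71.53) − 2(51.68) = 39.7
  G: 0 + 1(51.68) = 51.68
Total out = 95.95 mol/s; y_G = 51.68 / 95.95 = 0.5387.

0.539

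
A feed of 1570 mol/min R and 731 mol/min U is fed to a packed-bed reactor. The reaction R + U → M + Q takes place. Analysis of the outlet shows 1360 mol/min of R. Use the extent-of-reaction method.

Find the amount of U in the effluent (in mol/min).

For R: n = n₀ − 1ξ → 1360 = 1570 − 1ξ, giving ξ = 210 mol/min.
Outlet amounts (n = n₀ + ν ξ):
  R: 1570 − 1(210) = 1360
  U: 731 − 1(210) = 521
  M: 0 + 1(210) = 210
  Q: 0 + 1(210) = 210

521 mol/min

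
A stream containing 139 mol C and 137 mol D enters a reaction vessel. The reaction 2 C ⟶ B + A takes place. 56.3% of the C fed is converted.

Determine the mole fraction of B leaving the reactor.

0.142

C reacted = 0.563 × 139 = 78.26 mol; ν_C = −2, so ξ = 78.26/2 = 39.13 mol.
Outlet amounts (n = n₀ + ν ξ):
  C: 139 − 2(39.13) = 60.74
  B: 0 + 1(39.13) = 39.13
  A: 0 + 1(39.13) = 39.13
  D: 137 (inert)
Total out = 276 mol; y_B = 39.13 / 276 = 0.1418.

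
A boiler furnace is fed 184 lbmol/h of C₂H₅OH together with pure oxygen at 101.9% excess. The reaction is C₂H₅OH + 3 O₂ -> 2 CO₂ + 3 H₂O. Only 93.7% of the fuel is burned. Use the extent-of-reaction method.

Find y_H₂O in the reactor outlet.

0.352

Stoichiometric O₂ = 3 × 184 = 552 lbmol/h; O₂ fed = 552 × 2.019 = 1114 lbmol/h.
Fuel reacted = 0.937 × 184 → ξ = 172.4 lbmol/h.
Outlet (n = n₀ + ν ξ):
  C₂H₅OH: 184 − 1(172.4) = 11.59
  O₂: 1114 − 3(172.4) = 597.3
  CO₂: 0 + 2(172.4) = 344.8
  H₂O: 0 + 3(172.4) = 517.2
Total out = 1471 lbmol/h; y_H₂O = 517.2 / 1471 = 0.3516.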